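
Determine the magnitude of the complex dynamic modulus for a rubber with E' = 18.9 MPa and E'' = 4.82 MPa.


|E*| = sqrt(E'^2 + E''^2)
= sqrt(18.9^2 + 4.82^2)
= sqrt(357.2100 + 23.2324)
= 19.505 MPa

19.505 MPa


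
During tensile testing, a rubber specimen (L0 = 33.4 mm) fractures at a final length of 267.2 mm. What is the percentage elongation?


Elongation = (Lf - L0) / L0 * 100
= (267.2 - 33.4) / 33.4 * 100
= 233.8 / 33.4 * 100
= 700.0%

700.0%


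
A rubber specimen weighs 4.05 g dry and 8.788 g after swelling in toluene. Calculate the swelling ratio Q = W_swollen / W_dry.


Q = W_swollen / W_dry
Q = 8.788 / 4.05
Q = 2.17

Q = 2.17


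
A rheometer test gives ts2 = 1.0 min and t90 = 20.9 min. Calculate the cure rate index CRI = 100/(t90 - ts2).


CRI = 100 / (t90 - ts2)
= 100 / (20.9 - 1.0)
= 100 / 19.9
= 5.03 min^-1

5.03 min^-1


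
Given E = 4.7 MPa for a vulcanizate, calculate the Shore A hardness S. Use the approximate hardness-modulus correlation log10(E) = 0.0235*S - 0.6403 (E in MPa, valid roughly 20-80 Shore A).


log10(E) = 0.0235*S - 0.6403  =>  S = (log10(E) + 0.6403) / 0.0235
log10(4.7) = 0.672098
S = (0.672098 + 0.6403) / 0.0235 = 1.312398 / 0.0235
S = 55.8

Shore A = 55.8


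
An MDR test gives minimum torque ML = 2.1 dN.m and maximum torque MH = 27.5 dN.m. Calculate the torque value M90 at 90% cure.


M90 = ML + 0.9 * (MH - ML)
M90 = 2.1 + 0.9 * (27.5 - 2.1)
M90 = 2.1 + 0.9 * 25.4
M90 = 24.96 dN.m

24.96 dN.m


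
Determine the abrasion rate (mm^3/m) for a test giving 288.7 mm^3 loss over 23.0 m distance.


Rate = volume_loss / distance
= 288.7 / 23.0
= 12.552 mm^3/m

12.552 mm^3/m


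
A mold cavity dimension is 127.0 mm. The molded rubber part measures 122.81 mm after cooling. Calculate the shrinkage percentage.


Shrinkage = (mold - part) / mold * 100
= (127.0 - 122.81) / 127.0 * 100
= 4.19 / 127.0 * 100
= 3.3%

3.3%


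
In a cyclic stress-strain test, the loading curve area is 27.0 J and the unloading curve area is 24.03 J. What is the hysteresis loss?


Hysteresis loss = loading - unloading
= 27.0 - 24.03
= 2.97 J

2.97 J


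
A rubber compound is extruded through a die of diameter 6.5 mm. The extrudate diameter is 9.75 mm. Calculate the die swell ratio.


Die swell ratio = D_extrudate / D_die
= 9.75 / 6.5
= 1.5

Die swell = 1.5


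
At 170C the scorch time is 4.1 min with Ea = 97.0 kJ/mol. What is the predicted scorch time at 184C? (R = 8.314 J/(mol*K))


Convert temperatures: T1 = 170 + 273.15 = 443.15 K, T2 = 184 + 273.15 = 457.15 K
ts2_new = 4.1 * exp(97000 / 8.314 * (1/457.15 - 1/443.15))
1/T2 - 1/T1 = -6.9106e-05
ts2_new = 1.83 min

1.83 min


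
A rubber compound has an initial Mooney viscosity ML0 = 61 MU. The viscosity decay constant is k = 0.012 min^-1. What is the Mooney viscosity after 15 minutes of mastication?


ML = ML0 * exp(-k * t)
ML = 61 * exp(-0.012 * 15)
ML = 61 * 0.8353
ML = 50.95 MU

50.95 MU


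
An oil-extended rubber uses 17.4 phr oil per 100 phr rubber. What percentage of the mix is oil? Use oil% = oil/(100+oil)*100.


Oil % = oil / (100 + oil) * 100
= 17.4 / (100 + 17.4) * 100
= 17.4 / 117.4 * 100
= 14.82%

14.82%


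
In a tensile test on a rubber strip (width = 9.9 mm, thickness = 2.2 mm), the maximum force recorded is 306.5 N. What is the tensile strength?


Area = width * thickness = 9.9 * 2.2 = 21.78 mm^2
TS = force / area = 306.5 / 21.78 = 14.07 MPa

14.07 MPa


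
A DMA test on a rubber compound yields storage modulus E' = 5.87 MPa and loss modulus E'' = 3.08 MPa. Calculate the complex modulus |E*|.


|E*| = sqrt(E'^2 + E''^2)
= sqrt(5.87^2 + 3.08^2)
= sqrt(34.4569 + 9.4864)
= 6.629 MPa

6.629 MPa


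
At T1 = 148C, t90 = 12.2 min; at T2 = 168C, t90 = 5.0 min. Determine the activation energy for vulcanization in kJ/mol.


T1 = 421.15 K, T2 = 441.15 K
1/T1 - 1/T2 = 1.0765e-04
ln(t1/t2) = ln(12.2/5.0) = 0.8920
Ea = 8.314 * 0.8920 / 1.0765e-04 = 68891.7176 J/mol
Ea = 68.89 kJ/mol

68.89 kJ/mol


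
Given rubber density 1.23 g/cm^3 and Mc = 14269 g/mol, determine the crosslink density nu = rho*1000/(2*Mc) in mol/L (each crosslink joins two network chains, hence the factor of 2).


nu = rho * 1000 / (2 * Mc)
nu = 1.23 * 1000 / (2 * 14269)
nu = 1230.0 / 28538
nu = 0.0431 mol/L

0.0431 mol/L


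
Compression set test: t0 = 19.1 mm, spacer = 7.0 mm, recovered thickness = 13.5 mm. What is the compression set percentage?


CS = (t0 - recovered) / (t0 - ts) * 100
= (19.1 - 13.5) / (19.1 - 7.0) * 100
= 5.6 / 12.1 * 100
= 46.3%

46.3%


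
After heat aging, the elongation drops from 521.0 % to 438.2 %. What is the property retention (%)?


Retention = aged / original * 100
= 438.2 / 521.0 * 100
= 84.1%

84.1%


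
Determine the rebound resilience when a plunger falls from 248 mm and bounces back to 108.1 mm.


Resilience = h_rebound / h_drop * 100
= 108.1 / 248 * 100
= 43.6%

43.6%


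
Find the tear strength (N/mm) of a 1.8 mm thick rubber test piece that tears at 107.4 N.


Tear strength = force / thickness
= 107.4 / 1.8
= 59.67 N/mm

59.67 N/mm


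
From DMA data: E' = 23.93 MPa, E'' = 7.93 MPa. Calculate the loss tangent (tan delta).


tan delta = E'' / E'
= 7.93 / 23.93
= 0.3314

tan delta = 0.3314


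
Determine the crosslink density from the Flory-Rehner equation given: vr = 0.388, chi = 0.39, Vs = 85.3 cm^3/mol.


ln(1 - vr) = ln(1 - 0.388) = -0.4910
Numerator = -((-0.4910) + 0.388 + 0.39 * 0.388^2) = 0.0443
Denominator = 85.3 * (0.388^(1/3) - 0.388/2) = 45.6665
nu = 0.0443 / 45.6665 = 9.7031e-04 mol/cm^3

9.7031e-04 mol/cm^3


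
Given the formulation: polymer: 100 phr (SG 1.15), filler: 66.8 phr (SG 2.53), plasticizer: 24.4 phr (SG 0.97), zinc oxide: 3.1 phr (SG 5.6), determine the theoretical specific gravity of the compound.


Sum of weights = 194.3
Volume contributions:
  polymer: 100/1.15 = 86.9565
  filler: 66.8/2.53 = 26.4032
  plasticizer: 24.4/0.97 = 25.1546
  zinc oxide: 3.1/5.6 = 0.5536
Sum of volumes = 139.0679
SG = 194.3 / 139.0679 = 1.397

SG = 1.397


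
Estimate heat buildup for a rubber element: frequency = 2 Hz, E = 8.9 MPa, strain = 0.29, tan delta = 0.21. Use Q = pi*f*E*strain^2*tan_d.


Q = pi * f * E * strain^2 * tan_d
= pi * 2 * 8.9 * 0.29^2 * 0.21
= pi * 2 * 8.9 * 0.0841 * 0.21
= 0.9876

Q = 0.9876


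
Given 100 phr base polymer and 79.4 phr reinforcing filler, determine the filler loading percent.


Filler % = filler / (rubber + filler) * 100
= 79.4 / (100 + 79.4) * 100
= 79.4 / 179.4 * 100
= 44.26%

44.26%


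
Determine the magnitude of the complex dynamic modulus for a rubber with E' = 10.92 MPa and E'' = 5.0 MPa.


|E*| = sqrt(E'^2 + E''^2)
= sqrt(10.92^2 + 5.0^2)
= sqrt(119.2464 + 25.0000)
= 12.01 MPa

12.01 MPa


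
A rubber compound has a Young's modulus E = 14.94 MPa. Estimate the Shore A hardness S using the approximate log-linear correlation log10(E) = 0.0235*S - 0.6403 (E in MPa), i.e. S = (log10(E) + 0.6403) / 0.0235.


log10(E) = 0.0235*S - 0.6403  =>  S = (log10(E) + 0.6403) / 0.0235
log10(14.94) = 1.174351
S = (1.174351 + 0.6403) / 0.0235 = 1.814651 / 0.0235
S = 77.2

Shore A = 77.2


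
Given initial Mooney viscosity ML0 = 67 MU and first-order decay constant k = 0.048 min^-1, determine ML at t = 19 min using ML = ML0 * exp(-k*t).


ML = ML0 * exp(-k * t)
ML = 67 * exp(-0.048 * 19)
ML = 67 * 0.4017
ML = 26.92 MU

26.92 MU


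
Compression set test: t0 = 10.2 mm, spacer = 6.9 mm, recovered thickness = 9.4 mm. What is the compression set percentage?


CS = (t0 - recovered) / (t0 - ts) * 100
= (10.2 - 9.4) / (10.2 - 6.9) * 100
= 0.8 / 3.3 * 100
= 24.2%

24.2%


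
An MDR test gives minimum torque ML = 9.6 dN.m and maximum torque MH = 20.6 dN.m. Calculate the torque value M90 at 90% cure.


M90 = ML + 0.9 * (MH - ML)
M90 = 9.6 + 0.9 * (20.6 - 9.6)
M90 = 9.6 + 0.9 * 11.0
M90 = 19.5 dN.m

19.5 dN.m


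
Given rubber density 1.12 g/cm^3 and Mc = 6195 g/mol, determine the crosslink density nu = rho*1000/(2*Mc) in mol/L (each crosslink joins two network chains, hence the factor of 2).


nu = rho * 1000 / (2 * Mc)
nu = 1.12 * 1000 / (2 * 6195)
nu = 1120.0 / 12390
nu = 0.0904 mol/L

0.0904 mol/L


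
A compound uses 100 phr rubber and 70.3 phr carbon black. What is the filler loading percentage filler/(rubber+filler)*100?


Filler % = filler / (rubber + filler) * 100
= 70.3 / (100 + 70.3) * 100
= 70.3 / 170.3 * 100
= 41.28%

41.28%


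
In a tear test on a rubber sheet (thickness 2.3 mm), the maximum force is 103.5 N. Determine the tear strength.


Tear strength = force / thickness
= 103.5 / 2.3
= 45.0 N/mm

45.0 N/mm


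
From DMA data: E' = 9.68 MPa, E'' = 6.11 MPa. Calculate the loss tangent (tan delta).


tan delta = E'' / E'
= 6.11 / 9.68
= 0.6312

tan delta = 0.6312


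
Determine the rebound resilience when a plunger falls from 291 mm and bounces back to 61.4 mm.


Resilience = h_rebound / h_drop * 100
= 61.4 / 291 * 100
= 21.1%

21.1%


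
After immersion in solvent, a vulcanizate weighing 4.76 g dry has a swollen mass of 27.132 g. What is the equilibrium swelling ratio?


Q = W_swollen / W_dry
Q = 27.132 / 4.76
Q = 5.7

Q = 5.7


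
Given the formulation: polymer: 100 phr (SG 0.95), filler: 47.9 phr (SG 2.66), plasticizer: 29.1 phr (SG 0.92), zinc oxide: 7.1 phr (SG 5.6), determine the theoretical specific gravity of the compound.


Sum of weights = 184.1
Volume contributions:
  polymer: 100/0.95 = 105.2632
  filler: 47.9/2.66 = 18.0075
  plasticizer: 29.1/0.92 = 31.6304
  zinc oxide: 7.1/5.6 = 1.2679
Sum of volumes = 156.1690
SG = 184.1 / 156.1690 = 1.179

SG = 1.179


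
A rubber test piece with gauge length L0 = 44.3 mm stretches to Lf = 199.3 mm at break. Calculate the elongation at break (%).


Elongation = (Lf - L0) / L0 * 100
= (199.3 - 44.3) / 44.3 * 100
= 155.0 / 44.3 * 100
= 349.9%

349.9%


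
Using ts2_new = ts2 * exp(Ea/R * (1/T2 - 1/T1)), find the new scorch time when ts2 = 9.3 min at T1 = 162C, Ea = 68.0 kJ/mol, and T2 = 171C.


Convert temperatures: T1 = 162 + 273.15 = 435.15 K, T2 = 171 + 273.15 = 444.15 K
ts2_new = 9.3 * exp(68000 / 8.314 * (1/444.15 - 1/435.15))
1/T2 - 1/T1 = -4.6567e-05
ts2_new = 6.35 min

6.35 min


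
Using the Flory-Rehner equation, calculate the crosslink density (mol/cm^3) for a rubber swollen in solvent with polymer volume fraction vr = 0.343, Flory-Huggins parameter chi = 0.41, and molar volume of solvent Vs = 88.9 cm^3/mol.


ln(1 - vr) = ln(1 - 0.343) = -0.4201
Numerator = -((-0.4201) + 0.343 + 0.41 * 0.343^2) = 0.0288
Denominator = 88.9 * (0.343^(1/3) - 0.343/2) = 46.9837
nu = 0.0288 / 46.9837 = 6.1373e-04 mol/cm^3

6.1373e-04 mol/cm^3


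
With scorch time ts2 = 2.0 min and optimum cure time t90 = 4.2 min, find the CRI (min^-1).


CRI = 100 / (t90 - ts2)
= 100 / (4.2 - 2.0)
= 100 / 2.2
= 45.45 min^-1

45.45 min^-1


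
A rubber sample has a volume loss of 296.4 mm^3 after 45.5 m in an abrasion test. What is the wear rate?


Rate = volume_loss / distance
= 296.4 / 45.5
= 6.514 mm^3/m

6.514 mm^3/m


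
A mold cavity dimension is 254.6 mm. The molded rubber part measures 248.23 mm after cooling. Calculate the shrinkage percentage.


Shrinkage = (mold - part) / mold * 100
= (254.6 - 248.23) / 254.6 * 100
= 6.37 / 254.6 * 100
= 2.5%

2.5%


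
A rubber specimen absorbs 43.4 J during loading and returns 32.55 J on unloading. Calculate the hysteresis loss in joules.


Hysteresis loss = loading - unloading
= 43.4 - 32.55
= 10.85 J

10.85 J


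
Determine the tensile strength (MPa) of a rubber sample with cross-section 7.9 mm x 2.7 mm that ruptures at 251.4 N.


Area = width * thickness = 7.9 * 2.7 = 21.33 mm^2
TS = force / area = 251.4 / 21.33 = 11.79 MPa

11.79 MPa


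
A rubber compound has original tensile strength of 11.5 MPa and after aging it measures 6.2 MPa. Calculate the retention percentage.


Retention = aged / original * 100
= 6.2 / 11.5 * 100
= 53.9%

53.9%


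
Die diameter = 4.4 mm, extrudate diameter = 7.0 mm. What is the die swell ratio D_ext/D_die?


Die swell ratio = D_extrudate / D_die
= 7.0 / 4.4
= 1.591

Die swell = 1.591


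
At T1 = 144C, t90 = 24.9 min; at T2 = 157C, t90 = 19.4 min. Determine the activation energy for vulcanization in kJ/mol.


T1 = 417.15 K, T2 = 430.15 K
1/T1 - 1/T2 = 7.2449e-05
ln(t1/t2) = ln(24.9/19.4) = 0.2496
Ea = 8.314 * 0.2496 / 7.2449e-05 = 28642.7206 J/mol
Ea = 28.64 kJ/mol

28.64 kJ/mol


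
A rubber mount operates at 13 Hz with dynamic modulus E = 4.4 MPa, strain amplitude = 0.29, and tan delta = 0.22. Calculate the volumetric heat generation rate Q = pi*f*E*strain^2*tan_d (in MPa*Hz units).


Q = pi * f * E * strain^2 * tan_d
= pi * 13 * 4.4 * 0.29^2 * 0.22
= pi * 13 * 4.4 * 0.0841 * 0.22
= 3.3248

Q = 3.3248


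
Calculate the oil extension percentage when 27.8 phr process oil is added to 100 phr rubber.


Oil % = oil / (100 + oil) * 100
= 27.8 / (100 + 27.8) * 100
= 27.8 / 127.8 * 100
= 21.75%

21.75%


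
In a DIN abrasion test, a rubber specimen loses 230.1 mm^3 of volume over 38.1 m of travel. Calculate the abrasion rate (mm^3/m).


Rate = volume_loss / distance
= 230.1 / 38.1
= 6.039 mm^3/m

6.039 mm^3/m


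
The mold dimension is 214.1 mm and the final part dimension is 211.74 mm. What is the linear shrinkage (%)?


Shrinkage = (mold - part) / mold * 100
= (214.1 - 211.74) / 214.1 * 100
= 2.36 / 214.1 * 100
= 1.1%

1.1%


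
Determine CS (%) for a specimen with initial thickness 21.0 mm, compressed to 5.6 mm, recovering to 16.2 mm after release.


CS = (t0 - recovered) / (t0 - ts) * 100
= (21.0 - 16.2) / (21.0 - 5.6) * 100
= 4.8 / 15.4 * 100
= 31.2%

31.2%


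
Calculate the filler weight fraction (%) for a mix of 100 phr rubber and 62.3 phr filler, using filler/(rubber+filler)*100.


Filler % = filler / (rubber + filler) * 100
= 62.3 / (100 + 62.3) * 100
= 62.3 / 162.3 * 100
= 38.39%

38.39%


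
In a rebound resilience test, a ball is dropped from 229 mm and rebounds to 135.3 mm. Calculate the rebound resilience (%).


Resilience = h_rebound / h_drop * 100
= 135.3 / 229 * 100
= 59.1%

59.1%


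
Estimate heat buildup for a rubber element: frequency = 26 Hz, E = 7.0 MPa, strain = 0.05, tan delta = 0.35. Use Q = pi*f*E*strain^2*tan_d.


Q = pi * f * E * strain^2 * tan_d
= pi * 26 * 7.0 * 0.05^2 * 0.35
= pi * 26 * 7.0 * 0.0025 * 0.35
= 0.5003

Q = 0.5003


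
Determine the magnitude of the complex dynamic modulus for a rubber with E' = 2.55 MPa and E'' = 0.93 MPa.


|E*| = sqrt(E'^2 + E''^2)
= sqrt(2.55^2 + 0.93^2)
= sqrt(6.5025 + 0.8649)
= 2.714 MPa

2.714 MPa


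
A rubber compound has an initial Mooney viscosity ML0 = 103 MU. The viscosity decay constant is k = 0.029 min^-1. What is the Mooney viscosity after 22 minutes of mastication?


ML = ML0 * exp(-k * t)
ML = 103 * exp(-0.029 * 22)
ML = 103 * 0.5283
ML = 54.42 MU

54.42 MU


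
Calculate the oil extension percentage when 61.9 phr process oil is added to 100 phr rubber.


Oil % = oil / (100 + oil) * 100
= 61.9 / (100 + 61.9) * 100
= 61.9 / 161.9 * 100
= 38.23%

38.23%


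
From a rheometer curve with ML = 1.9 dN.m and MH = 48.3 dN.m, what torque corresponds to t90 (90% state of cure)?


M90 = ML + 0.9 * (MH - ML)
M90 = 1.9 + 0.9 * (48.3 - 1.9)
M90 = 1.9 + 0.9 * 46.4
M90 = 43.66 dN.m

43.66 dN.m


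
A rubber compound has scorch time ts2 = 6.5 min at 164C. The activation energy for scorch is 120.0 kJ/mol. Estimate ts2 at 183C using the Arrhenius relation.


Convert temperatures: T1 = 164 + 273.15 = 437.15 K, T2 = 183 + 273.15 = 456.15 K
ts2_new = 6.5 * exp(120000 / 8.314 * (1/456.15 - 1/437.15))
1/T2 - 1/T1 = -9.5283e-05
ts2_new = 1.64 min

1.64 min


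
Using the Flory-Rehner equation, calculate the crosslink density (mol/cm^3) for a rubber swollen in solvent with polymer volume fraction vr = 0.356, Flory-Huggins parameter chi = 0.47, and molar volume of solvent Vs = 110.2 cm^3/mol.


ln(1 - vr) = ln(1 - 0.356) = -0.4401
Numerator = -((-0.4401) + 0.356 + 0.47 * 0.356^2) = 0.0245
Denominator = 110.2 * (0.356^(1/3) - 0.356/2) = 58.4869
nu = 0.0245 / 58.4869 = 4.1874e-04 mol/cm^3

4.1874e-04 mol/cm^3


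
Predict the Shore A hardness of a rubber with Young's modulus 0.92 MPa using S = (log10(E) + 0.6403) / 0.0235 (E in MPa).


log10(E) = 0.0235*S - 0.6403  =>  S = (log10(E) + 0.6403) / 0.0235
log10(0.92) = -0.036212
S = (-0.036212 + 0.6403) / 0.0235 = 0.604088 / 0.0235
S = 25.7

Shore A = 25.7


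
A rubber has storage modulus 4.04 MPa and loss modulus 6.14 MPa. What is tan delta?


tan delta = E'' / E'
= 6.14 / 4.04
= 1.5198

tan delta = 1.5198


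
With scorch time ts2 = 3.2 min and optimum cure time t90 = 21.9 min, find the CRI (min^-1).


CRI = 100 / (t90 - ts2)
= 100 / (21.9 - 3.2)
= 100 / 18.7
= 5.35 min^-1

5.35 min^-1


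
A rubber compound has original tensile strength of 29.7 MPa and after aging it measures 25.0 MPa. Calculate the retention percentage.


Retention = aged / original * 100
= 25.0 / 29.7 * 100
= 84.2%

84.2%


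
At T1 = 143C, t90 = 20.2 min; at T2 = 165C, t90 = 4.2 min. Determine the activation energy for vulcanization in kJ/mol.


T1 = 416.15 K, T2 = 438.15 K
1/T1 - 1/T2 = 1.2066e-04
ln(t1/t2) = ln(20.2/4.2) = 1.5706
Ea = 8.314 * 1.5706 / 1.2066e-04 = 108224.3824 J/mol
Ea = 108.22 kJ/mol

108.22 kJ/mol


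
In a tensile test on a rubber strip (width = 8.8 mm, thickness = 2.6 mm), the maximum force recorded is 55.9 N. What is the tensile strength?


Area = width * thickness = 8.8 * 2.6 = 22.88 mm^2
TS = force / area = 55.9 / 22.88 = 2.44 MPa

2.44 MPa


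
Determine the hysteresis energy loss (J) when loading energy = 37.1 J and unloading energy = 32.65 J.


Hysteresis loss = loading - unloading
= 37.1 - 32.65
= 4.45 J

4.45 J


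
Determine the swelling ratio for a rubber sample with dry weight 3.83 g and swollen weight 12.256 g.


Q = W_swollen / W_dry
Q = 12.256 / 3.83
Q = 3.2

Q = 3.2


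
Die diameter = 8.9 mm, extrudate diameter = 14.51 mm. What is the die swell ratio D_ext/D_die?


Die swell ratio = D_extrudate / D_die
= 14.51 / 8.9
= 1.63

Die swell = 1.63


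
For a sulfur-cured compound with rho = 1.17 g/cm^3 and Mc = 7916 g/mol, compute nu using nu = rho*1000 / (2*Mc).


nu = rho * 1000 / (2 * Mc)
nu = 1.17 * 1000 / (2 * 7916)
nu = 1170.0 / 15832
nu = 0.0739 mol/L

0.0739 mol/L


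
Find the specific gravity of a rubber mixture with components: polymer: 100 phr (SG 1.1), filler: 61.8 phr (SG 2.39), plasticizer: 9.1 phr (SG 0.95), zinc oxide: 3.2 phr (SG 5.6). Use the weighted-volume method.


Sum of weights = 174.1
Volume contributions:
  polymer: 100/1.1 = 90.9091
  filler: 61.8/2.39 = 25.8577
  plasticizer: 9.1/0.95 = 9.5789
  zinc oxide: 3.2/5.6 = 0.5714
Sum of volumes = 126.9172
SG = 174.1 / 126.9172 = 1.372

SG = 1.372


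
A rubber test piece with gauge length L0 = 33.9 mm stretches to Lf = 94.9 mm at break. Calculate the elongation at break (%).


Elongation = (Lf - L0) / L0 * 100
= (94.9 - 33.9) / 33.9 * 100
= 61.0 / 33.9 * 100
= 179.9%

179.9%


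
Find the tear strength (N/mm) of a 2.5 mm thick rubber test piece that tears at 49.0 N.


Tear strength = force / thickness
= 49.0 / 2.5
= 19.6 N/mm

19.6 N/mm


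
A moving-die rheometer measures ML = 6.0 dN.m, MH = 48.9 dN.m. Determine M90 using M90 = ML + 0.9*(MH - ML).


M90 = ML + 0.9 * (MH - ML)
M90 = 6.0 + 0.9 * (48.9 - 6.0)
M90 = 6.0 + 0.9 * 42.9
M90 = 44.61 dN.m

44.61 dN.m


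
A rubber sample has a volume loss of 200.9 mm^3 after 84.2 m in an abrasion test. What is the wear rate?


Rate = volume_loss / distance
= 200.9 / 84.2
= 2.386 mm^3/m

2.386 mm^3/m


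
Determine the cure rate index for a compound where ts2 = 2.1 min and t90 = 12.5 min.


CRI = 100 / (t90 - ts2)
= 100 / (12.5 - 2.1)
= 100 / 10.4
= 9.62 min^-1

9.62 min^-1


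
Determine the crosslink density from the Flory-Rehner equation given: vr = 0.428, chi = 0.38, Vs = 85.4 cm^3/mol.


ln(1 - vr) = ln(1 - 0.428) = -0.5586
Numerator = -((-0.5586) + 0.428 + 0.38 * 0.428^2) = 0.0610
Denominator = 85.4 * (0.428^(1/3) - 0.428/2) = 46.0829
nu = 0.0610 / 46.0829 = 0.0013 mol/cm^3

0.0013 mol/cm^3


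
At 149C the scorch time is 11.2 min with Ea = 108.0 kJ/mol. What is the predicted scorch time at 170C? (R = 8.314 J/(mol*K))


Convert temperatures: T1 = 149 + 273.15 = 422.15 K, T2 = 170 + 273.15 = 443.15 K
ts2_new = 11.2 * exp(108000 / 8.314 * (1/443.15 - 1/422.15))
1/T2 - 1/T1 = -1.1225e-04
ts2_new = 2.61 min

2.61 min


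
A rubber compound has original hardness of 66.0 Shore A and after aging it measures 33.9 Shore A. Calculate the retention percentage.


Retention = aged / original * 100
= 33.9 / 66.0 * 100
= 51.4%

51.4%


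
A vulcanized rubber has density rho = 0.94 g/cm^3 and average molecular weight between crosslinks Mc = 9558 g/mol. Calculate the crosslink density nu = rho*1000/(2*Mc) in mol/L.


nu = rho * 1000 / (2 * Mc)
nu = 0.94 * 1000 / (2 * 9558)
nu = 940.0 / 19116
nu = 0.0492 mol/L

0.0492 mol/L


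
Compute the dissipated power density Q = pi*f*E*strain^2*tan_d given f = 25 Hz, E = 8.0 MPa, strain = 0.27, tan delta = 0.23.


Q = pi * f * E * strain^2 * tan_d
= pi * 25 * 8.0 * 0.27^2 * 0.23
= pi * 25 * 8.0 * 0.0729 * 0.23
= 10.5350

Q = 10.5350


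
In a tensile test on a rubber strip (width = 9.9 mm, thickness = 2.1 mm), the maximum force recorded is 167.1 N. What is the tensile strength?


Area = width * thickness = 9.9 * 2.1 = 20.79 mm^2
TS = force / area = 167.1 / 20.79 = 8.04 MPa

8.04 MPa


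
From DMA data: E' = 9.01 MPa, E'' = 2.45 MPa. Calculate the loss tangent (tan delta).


tan delta = E'' / E'
= 2.45 / 9.01
= 0.2719

tan delta = 0.2719


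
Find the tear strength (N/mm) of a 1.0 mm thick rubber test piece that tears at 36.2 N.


Tear strength = force / thickness
= 36.2 / 1.0
= 36.2 N/mm

36.2 N/mm


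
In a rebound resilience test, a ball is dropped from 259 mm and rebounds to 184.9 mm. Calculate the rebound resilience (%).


Resilience = h_rebound / h_drop * 100
= 184.9 / 259 * 100
= 71.4%

71.4%


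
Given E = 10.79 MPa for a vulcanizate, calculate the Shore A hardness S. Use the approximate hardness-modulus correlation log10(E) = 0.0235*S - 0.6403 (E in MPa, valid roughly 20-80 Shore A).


log10(E) = 0.0235*S - 0.6403  =>  S = (log10(E) + 0.6403) / 0.0235
log10(10.79) = 1.033021
S = (1.033021 + 0.6403) / 0.0235 = 1.673321 / 0.0235
S = 71.2

Shore A = 71.2


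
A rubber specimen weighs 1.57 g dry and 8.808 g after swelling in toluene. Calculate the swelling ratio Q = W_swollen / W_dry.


Q = W_swollen / W_dry
Q = 8.808 / 1.57
Q = 5.61

Q = 5.61


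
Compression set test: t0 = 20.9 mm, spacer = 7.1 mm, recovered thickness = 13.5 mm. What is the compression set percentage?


CS = (t0 - recovered) / (t0 - ts) * 100
= (20.9 - 13.5) / (20.9 - 7.1) * 100
= 7.4 / 13.8 * 100
= 53.6%

53.6%


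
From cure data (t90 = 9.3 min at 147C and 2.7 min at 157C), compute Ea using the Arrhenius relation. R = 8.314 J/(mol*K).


T1 = 420.15 K, T2 = 430.15 K
1/T1 - 1/T2 = 5.5332e-05
ln(t1/t2) = ln(9.3/2.7) = 1.2368
Ea = 8.314 * 1.2368 / 5.5332e-05 = 185832.0716 J/mol
Ea = 185.83 kJ/mol

185.83 kJ/mol


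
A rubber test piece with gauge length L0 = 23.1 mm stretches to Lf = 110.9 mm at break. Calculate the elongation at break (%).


Elongation = (Lf - L0) / L0 * 100
= (110.9 - 23.1) / 23.1 * 100
= 87.8 / 23.1 * 100
= 380.1%

380.1%


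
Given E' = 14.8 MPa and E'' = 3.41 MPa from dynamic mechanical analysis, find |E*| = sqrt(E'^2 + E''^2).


|E*| = sqrt(E'^2 + E''^2)
= sqrt(14.8^2 + 3.41^2)
= sqrt(219.0400 + 11.6281)
= 15.188 MPa

15.188 MPa


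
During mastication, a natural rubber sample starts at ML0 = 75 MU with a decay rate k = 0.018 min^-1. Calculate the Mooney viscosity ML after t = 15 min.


ML = ML0 * exp(-k * t)
ML = 75 * exp(-0.018 * 15)
ML = 75 * 0.7634
ML = 57.25 MU

57.25 MU


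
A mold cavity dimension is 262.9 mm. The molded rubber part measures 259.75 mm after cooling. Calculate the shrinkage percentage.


Shrinkage = (mold - part) / mold * 100
= (262.9 - 259.75) / 262.9 * 100
= 3.15 / 262.9 * 100
= 1.2%

1.2%


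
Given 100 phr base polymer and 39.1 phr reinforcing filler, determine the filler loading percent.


Filler % = filler / (rubber + filler) * 100
= 39.1 / (100 + 39.1) * 100
= 39.1 / 139.1 * 100
= 28.11%

28.11%


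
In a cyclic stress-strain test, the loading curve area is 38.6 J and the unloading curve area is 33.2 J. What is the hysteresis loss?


Hysteresis loss = loading - unloading
= 38.6 - 33.2
= 5.4 J

5.4 J


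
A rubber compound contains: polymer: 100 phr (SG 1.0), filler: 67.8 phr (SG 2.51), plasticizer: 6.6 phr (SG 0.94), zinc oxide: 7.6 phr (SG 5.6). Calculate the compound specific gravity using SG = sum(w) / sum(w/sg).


Sum of weights = 182.0
Volume contributions:
  polymer: 100/1.0 = 100.0000
  filler: 67.8/2.51 = 27.0120
  plasticizer: 6.6/0.94 = 7.0213
  zinc oxide: 7.6/5.6 = 1.3571
Sum of volumes = 135.3904
SG = 182.0 / 135.3904 = 1.344

SG = 1.344


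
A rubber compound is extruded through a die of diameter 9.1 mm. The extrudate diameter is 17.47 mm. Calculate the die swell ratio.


Die swell ratio = D_extrudate / D_die
= 17.47 / 9.1
= 1.92

Die swell = 1.92


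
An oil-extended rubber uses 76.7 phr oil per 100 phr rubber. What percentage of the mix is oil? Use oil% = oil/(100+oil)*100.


Oil % = oil / (100 + oil) * 100
= 76.7 / (100 + 76.7) * 100
= 76.7 / 176.7 * 100
= 43.41%

43.41%


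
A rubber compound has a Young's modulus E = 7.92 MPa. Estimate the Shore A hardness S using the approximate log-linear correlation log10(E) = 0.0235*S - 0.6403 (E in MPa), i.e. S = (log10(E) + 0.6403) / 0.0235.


log10(E) = 0.0235*S - 0.6403  =>  S = (log10(E) + 0.6403) / 0.0235
log10(7.92) = 0.898725
S = (0.898725 + 0.6403) / 0.0235 = 1.539025 / 0.0235
S = 65.5

Shore A = 65.5


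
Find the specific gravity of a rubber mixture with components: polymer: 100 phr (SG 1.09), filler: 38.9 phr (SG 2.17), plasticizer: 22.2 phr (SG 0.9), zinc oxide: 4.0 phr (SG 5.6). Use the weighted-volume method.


Sum of weights = 165.1
Volume contributions:
  polymer: 100/1.09 = 91.7431
  filler: 38.9/2.17 = 17.9263
  plasticizer: 22.2/0.9 = 24.6667
  zinc oxide: 4.0/5.6 = 0.7143
Sum of volumes = 135.0503
SG = 165.1 / 135.0503 = 1.223

SG = 1.223


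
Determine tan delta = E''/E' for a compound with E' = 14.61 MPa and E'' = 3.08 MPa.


tan delta = E'' / E'
= 3.08 / 14.61
= 0.2108

tan delta = 0.2108


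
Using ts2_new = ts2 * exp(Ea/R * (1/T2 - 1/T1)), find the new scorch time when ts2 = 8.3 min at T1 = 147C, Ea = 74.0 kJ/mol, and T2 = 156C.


Convert temperatures: T1 = 147 + 273.15 = 420.15 K, T2 = 156 + 273.15 = 429.15 K
ts2_new = 8.3 * exp(74000 / 8.314 * (1/429.15 - 1/420.15))
1/T2 - 1/T1 = -4.9915e-05
ts2_new = 5.32 min

5.32 min


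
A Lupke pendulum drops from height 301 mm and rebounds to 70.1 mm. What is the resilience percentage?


Resilience = h_rebound / h_drop * 100
= 70.1 / 301 * 100
= 23.3%

23.3%


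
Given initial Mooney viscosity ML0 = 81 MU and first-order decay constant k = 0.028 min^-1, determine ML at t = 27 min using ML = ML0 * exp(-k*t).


ML = ML0 * exp(-k * t)
ML = 81 * exp(-0.028 * 27)
ML = 81 * 0.4695
ML = 38.03 MU

38.03 MU


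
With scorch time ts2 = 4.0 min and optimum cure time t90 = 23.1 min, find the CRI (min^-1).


CRI = 100 / (t90 - ts2)
= 100 / (23.1 - 4.0)
= 100 / 19.1
= 5.24 min^-1

5.24 min^-1


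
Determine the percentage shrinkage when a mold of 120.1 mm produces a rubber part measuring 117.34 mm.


Shrinkage = (mold - part) / mold * 100
= (120.1 - 117.34) / 120.1 * 100
= 2.76 / 120.1 * 100
= 2.3%

2.3%


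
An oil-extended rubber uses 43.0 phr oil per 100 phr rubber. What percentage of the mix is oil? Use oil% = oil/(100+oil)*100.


Oil % = oil / (100 + oil) * 100
= 43.0 / (100 + 43.0) * 100
= 43.0 / 143.0 * 100
= 30.07%

30.07%


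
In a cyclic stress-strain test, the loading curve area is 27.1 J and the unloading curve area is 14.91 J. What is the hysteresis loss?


Hysteresis loss = loading - unloading
= 27.1 - 14.91
= 12.19 J

12.19 J


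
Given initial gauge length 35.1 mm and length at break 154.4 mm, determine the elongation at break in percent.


Elongation = (Lf - L0) / L0 * 100
= (154.4 - 35.1) / 35.1 * 100
= 119.3 / 35.1 * 100
= 339.9%

339.9%


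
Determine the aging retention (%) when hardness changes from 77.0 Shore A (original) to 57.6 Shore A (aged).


Retention = aged / original * 100
= 57.6 / 77.0 * 100
= 74.8%

74.8%


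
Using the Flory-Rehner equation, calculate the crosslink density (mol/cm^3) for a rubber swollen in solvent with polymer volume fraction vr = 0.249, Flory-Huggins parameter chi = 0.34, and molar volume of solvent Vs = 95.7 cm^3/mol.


ln(1 - vr) = ln(1 - 0.249) = -0.2863
Numerator = -((-0.2863) + 0.249 + 0.34 * 0.249^2) = 0.0163
Denominator = 95.7 * (0.249^(1/3) - 0.249/2) = 48.2921
nu = 0.0163 / 48.2921 = 3.3689e-04 mol/cm^3

3.3689e-04 mol/cm^3


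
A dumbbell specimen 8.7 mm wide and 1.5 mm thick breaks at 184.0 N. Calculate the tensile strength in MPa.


Area = width * thickness = 8.7 * 1.5 = 13.05 mm^2
TS = force / area = 184.0 / 13.05 = 14.1 MPa

14.1 MPa


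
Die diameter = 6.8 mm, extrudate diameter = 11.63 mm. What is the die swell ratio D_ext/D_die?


Die swell ratio = D_extrudate / D_die
= 11.63 / 6.8
= 1.71

Die swell = 1.71


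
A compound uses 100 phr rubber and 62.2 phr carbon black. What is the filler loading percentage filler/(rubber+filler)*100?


Filler % = filler / (rubber + filler) * 100
= 62.2 / (100 + 62.2) * 100
= 62.2 / 162.2 * 100
= 38.35%

38.35%


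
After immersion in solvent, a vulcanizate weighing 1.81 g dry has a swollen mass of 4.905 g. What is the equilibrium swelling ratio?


Q = W_swollen / W_dry
Q = 4.905 / 1.81
Q = 2.71

Q = 2.71


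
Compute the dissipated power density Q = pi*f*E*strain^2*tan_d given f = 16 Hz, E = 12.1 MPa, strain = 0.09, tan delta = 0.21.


Q = pi * f * E * strain^2 * tan_d
= pi * 16 * 12.1 * 0.09^2 * 0.21
= pi * 16 * 12.1 * 0.0081 * 0.21
= 1.0346

Q = 1.0346


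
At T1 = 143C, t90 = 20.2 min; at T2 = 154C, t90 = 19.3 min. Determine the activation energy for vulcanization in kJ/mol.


T1 = 416.15 K, T2 = 427.15 K
1/T1 - 1/T2 = 6.1882e-05
ln(t1/t2) = ln(20.2/19.3) = 0.0456
Ea = 8.314 * 0.0456 / 6.1882e-05 = 6123.4789 J/mol
Ea = 6.12 kJ/mol

6.12 kJ/mol


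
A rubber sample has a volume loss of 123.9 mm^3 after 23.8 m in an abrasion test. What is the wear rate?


Rate = volume_loss / distance
= 123.9 / 23.8
= 5.206 mm^3/m

5.206 mm^3/m


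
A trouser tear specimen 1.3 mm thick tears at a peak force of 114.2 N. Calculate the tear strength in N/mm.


Tear strength = force / thickness
= 114.2 / 1.3
= 87.85 N/mm

87.85 N/mm


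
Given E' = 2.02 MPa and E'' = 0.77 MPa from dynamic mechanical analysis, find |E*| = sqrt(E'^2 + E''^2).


|E*| = sqrt(E'^2 + E''^2)
= sqrt(2.02^2 + 0.77^2)
= sqrt(4.0804 + 0.5929)
= 2.162 MPa

2.162 MPa


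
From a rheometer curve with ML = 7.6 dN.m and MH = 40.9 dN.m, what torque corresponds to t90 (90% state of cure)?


M90 = ML + 0.9 * (MH - ML)
M90 = 7.6 + 0.9 * (40.9 - 7.6)
M90 = 7.6 + 0.9 * 33.3
M90 = 37.57 dN.m

37.57 dN.m


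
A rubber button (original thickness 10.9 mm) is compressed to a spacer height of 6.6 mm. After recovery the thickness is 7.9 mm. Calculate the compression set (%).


CS = (t0 - recovered) / (t0 - ts) * 100
= (10.9 - 7.9) / (10.9 - 6.6) * 100
= 3.0 / 4.3 * 100
= 69.8%

69.8%


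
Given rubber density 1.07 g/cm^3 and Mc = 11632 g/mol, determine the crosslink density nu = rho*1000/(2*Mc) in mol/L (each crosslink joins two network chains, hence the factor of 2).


nu = rho * 1000 / (2 * Mc)
nu = 1.07 * 1000 / (2 * 11632)
nu = 1070.0 / 23264
nu = 0.0460 mol/L

0.0460 mol/L


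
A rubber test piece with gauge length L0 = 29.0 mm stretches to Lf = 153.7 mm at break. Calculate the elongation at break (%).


Elongation = (Lf - L0) / L0 * 100
= (153.7 - 29.0) / 29.0 * 100
= 124.7 / 29.0 * 100
= 430.0%

430.0%


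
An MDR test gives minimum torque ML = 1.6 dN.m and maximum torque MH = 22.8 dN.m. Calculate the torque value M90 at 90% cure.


M90 = ML + 0.9 * (MH - ML)
M90 = 1.6 + 0.9 * (22.8 - 1.6)
M90 = 1.6 + 0.9 * 21.2
M90 = 20.68 dN.m

20.68 dN.m


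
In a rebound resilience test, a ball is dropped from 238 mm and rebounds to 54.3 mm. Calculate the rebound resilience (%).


Resilience = h_rebound / h_drop * 100
= 54.3 / 238 * 100
= 22.8%

22.8%


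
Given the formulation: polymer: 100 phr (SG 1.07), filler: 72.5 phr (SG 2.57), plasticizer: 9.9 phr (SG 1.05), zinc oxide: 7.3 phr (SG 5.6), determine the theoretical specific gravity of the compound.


Sum of weights = 189.7
Volume contributions:
  polymer: 100/1.07 = 93.4579
  filler: 72.5/2.57 = 28.2101
  plasticizer: 9.9/1.05 = 9.4286
  zinc oxide: 7.3/5.6 = 1.3036
Sum of volumes = 132.4002
SG = 189.7 / 132.4002 = 1.433

SG = 1.433


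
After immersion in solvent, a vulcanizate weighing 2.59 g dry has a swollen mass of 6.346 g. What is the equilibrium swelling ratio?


Q = W_swollen / W_dry
Q = 6.346 / 2.59
Q = 2.45

Q = 2.45


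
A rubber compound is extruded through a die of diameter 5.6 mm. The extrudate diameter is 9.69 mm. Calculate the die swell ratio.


Die swell ratio = D_extrudate / D_die
= 9.69 / 5.6
= 1.73

Die swell = 1.73


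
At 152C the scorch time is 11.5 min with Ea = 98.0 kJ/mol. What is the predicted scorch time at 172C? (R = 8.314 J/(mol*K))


Convert temperatures: T1 = 152 + 273.15 = 425.15 K, T2 = 172 + 273.15 = 445.15 K
ts2_new = 11.5 * exp(98000 / 8.314 * (1/445.15 - 1/425.15))
1/T2 - 1/T1 = -1.0568e-04
ts2_new = 3.31 min

3.31 min


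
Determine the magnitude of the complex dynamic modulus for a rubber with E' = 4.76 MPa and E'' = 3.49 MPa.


|E*| = sqrt(E'^2 + E''^2)
= sqrt(4.76^2 + 3.49^2)
= sqrt(22.6576 + 12.1801)
= 5.902 MPa

5.902 MPa


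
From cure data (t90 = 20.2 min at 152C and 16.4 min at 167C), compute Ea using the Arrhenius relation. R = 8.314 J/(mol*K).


T1 = 425.15 K, T2 = 440.15 K
1/T1 - 1/T2 = 8.0158e-05
ln(t1/t2) = ln(20.2/16.4) = 0.2084
Ea = 8.314 * 0.2084 / 8.0158e-05 = 21615.3370 J/mol
Ea = 21.62 kJ/mol

21.62 kJ/mol


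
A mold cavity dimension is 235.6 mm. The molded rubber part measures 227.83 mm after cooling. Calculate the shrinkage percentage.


Shrinkage = (mold - part) / mold * 100
= (235.6 - 227.83) / 235.6 * 100
= 7.77 / 235.6 * 100
= 3.3%

3.3%


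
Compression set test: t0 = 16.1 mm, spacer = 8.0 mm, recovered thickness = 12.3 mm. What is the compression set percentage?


CS = (t0 - recovered) / (t0 - ts) * 100
= (16.1 - 12.3) / (16.1 - 8.0) * 100
= 3.8 / 8.1 * 100
= 46.9%

46.9%


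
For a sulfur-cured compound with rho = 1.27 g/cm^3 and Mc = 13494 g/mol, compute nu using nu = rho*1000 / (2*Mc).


nu = rho * 1000 / (2 * Mc)
nu = 1.27 * 1000 / (2 * 13494)
nu = 1270.0 / 26988
nu = 0.0471 mol/L

0.0471 mol/L


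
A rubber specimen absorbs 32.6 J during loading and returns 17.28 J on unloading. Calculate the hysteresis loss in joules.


Hysteresis loss = loading - unloading
= 32.6 - 17.28
= 15.32 J

15.32 J


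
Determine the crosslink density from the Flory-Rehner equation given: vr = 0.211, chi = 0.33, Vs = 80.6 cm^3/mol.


ln(1 - vr) = ln(1 - 0.211) = -0.2370
Numerator = -((-0.2370) + 0.211 + 0.33 * 0.211^2) = 0.0113
Denominator = 80.6 * (0.211^(1/3) - 0.211/2) = 39.4806
nu = 0.0113 / 39.4806 = 2.8614e-04 mol/cm^3

2.8614e-04 mol/cm^3


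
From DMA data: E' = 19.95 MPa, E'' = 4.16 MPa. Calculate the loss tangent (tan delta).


tan delta = E'' / E'
= 4.16 / 19.95
= 0.2085

tan delta = 0.2085


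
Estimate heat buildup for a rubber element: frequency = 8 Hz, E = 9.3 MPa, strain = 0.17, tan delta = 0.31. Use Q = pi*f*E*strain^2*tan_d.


Q = pi * f * E * strain^2 * tan_d
= pi * 8 * 9.3 * 0.17^2 * 0.31
= pi * 8 * 9.3 * 0.0289 * 0.31
= 2.0940

Q = 2.0940


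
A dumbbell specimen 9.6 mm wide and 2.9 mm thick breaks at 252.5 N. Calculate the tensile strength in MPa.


Area = width * thickness = 9.6 * 2.9 = 27.84 mm^2
TS = force / area = 252.5 / 27.84 = 9.07 MPa

9.07 MPa


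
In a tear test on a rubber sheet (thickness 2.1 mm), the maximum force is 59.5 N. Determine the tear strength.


Tear strength = force / thickness
= 59.5 / 2.1
= 28.33 N/mm

28.33 N/mm


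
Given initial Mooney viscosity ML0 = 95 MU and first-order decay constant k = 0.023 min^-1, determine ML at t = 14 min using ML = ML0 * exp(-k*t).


ML = ML0 * exp(-k * t)
ML = 95 * exp(-0.023 * 14)
ML = 95 * 0.7247
ML = 68.85 MU

68.85 MU


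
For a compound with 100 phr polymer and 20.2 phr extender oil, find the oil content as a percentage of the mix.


Oil % = oil / (100 + oil) * 100
= 20.2 / (100 + 20.2) * 100
= 20.2 / 120.2 * 100
= 16.81%

16.81%


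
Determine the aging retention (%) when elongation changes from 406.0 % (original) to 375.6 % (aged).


Retention = aged / original * 100
= 375.6 / 406.0 * 100
= 92.5%

92.5%


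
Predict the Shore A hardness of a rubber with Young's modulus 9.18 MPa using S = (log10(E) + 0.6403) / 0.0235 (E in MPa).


log10(E) = 0.0235*S - 0.6403  =>  S = (log10(E) + 0.6403) / 0.0235
log10(9.18) = 0.962843
S = (0.962843 + 0.6403) / 0.0235 = 1.603143 / 0.0235
S = 68.2

Shore A = 68.2


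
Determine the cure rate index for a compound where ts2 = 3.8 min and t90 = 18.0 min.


CRI = 100 / (t90 - ts2)
= 100 / (18.0 - 3.8)
= 100 / 14.2
= 7.04 min^-1

7.04 min^-1


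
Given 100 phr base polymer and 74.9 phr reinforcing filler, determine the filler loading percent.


Filler % = filler / (rubber + filler) * 100
= 74.9 / (100 + 74.9) * 100
= 74.9 / 174.9 * 100
= 42.82%

42.82%


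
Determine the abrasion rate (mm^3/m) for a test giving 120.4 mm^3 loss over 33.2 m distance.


Rate = volume_loss / distance
= 120.4 / 33.2
= 3.627 mm^3/m

3.627 mm^3/m


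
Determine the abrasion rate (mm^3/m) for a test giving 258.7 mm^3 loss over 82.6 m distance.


Rate = volume_loss / distance
= 258.7 / 82.6
= 3.132 mm^3/m

3.132 mm^3/m


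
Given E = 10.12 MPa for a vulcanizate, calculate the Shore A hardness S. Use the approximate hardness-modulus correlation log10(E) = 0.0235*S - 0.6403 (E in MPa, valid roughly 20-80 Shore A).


log10(E) = 0.0235*S - 0.6403  =>  S = (log10(E) + 0.6403) / 0.0235
log10(10.12) = 1.005181
S = (1.005181 + 0.6403) / 0.0235 = 1.645481 / 0.0235
S = 70.0

Shore A = 70.0


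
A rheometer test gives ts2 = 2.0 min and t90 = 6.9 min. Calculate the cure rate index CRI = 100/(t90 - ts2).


CRI = 100 / (t90 - ts2)
= 100 / (6.9 - 2.0)
= 100 / 4.9
= 20.41 min^-1

20.41 min^-1


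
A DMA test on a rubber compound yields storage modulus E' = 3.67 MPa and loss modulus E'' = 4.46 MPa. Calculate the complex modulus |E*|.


|E*| = sqrt(E'^2 + E''^2)
= sqrt(3.67^2 + 4.46^2)
= sqrt(13.4689 + 19.8916)
= 5.776 MPa

5.776 MPa


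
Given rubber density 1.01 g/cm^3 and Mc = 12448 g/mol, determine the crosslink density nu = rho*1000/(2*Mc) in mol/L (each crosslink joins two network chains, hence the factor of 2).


nu = rho * 1000 / (2 * Mc)
nu = 1.01 * 1000 / (2 * 12448)
nu = 1010.0 / 24896
nu = 0.0406 mol/L

0.0406 mol/L


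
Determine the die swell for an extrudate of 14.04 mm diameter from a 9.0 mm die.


Die swell ratio = D_extrudate / D_die
= 14.04 / 9.0
= 1.56

Die swell = 1.56


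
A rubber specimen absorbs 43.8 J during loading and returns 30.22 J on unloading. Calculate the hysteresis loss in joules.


Hysteresis loss = loading - unloading
= 43.8 - 30.22
= 13.58 J

13.58 J
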